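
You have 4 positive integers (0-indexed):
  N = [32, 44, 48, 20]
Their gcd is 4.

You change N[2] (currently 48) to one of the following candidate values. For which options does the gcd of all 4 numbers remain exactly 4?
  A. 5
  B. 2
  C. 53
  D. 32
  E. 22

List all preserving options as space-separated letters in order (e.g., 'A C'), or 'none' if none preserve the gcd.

Answer: D

Derivation:
Old gcd = 4; gcd of others (without N[2]) = 4
New gcd for candidate v: gcd(4, v). Preserves old gcd iff gcd(4, v) = 4.
  Option A: v=5, gcd(4,5)=1 -> changes
  Option B: v=2, gcd(4,2)=2 -> changes
  Option C: v=53, gcd(4,53)=1 -> changes
  Option D: v=32, gcd(4,32)=4 -> preserves
  Option E: v=22, gcd(4,22)=2 -> changes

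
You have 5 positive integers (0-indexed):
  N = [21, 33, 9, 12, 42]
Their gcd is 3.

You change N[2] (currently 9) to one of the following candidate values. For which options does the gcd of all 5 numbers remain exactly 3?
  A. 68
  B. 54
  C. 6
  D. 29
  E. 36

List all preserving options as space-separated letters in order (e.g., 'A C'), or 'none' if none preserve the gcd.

Old gcd = 3; gcd of others (without N[2]) = 3
New gcd for candidate v: gcd(3, v). Preserves old gcd iff gcd(3, v) = 3.
  Option A: v=68, gcd(3,68)=1 -> changes
  Option B: v=54, gcd(3,54)=3 -> preserves
  Option C: v=6, gcd(3,6)=3 -> preserves
  Option D: v=29, gcd(3,29)=1 -> changes
  Option E: v=36, gcd(3,36)=3 -> preserves

Answer: B C E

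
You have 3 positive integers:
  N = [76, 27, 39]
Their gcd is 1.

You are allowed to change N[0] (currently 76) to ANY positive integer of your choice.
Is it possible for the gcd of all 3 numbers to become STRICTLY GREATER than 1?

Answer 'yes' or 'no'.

Answer: yes

Derivation:
Current gcd = 1
gcd of all OTHER numbers (without N[0]=76): gcd([27, 39]) = 3
The new gcd after any change is gcd(3, new_value).
This can be at most 3.
Since 3 > old gcd 1, the gcd CAN increase (e.g., set N[0] = 3).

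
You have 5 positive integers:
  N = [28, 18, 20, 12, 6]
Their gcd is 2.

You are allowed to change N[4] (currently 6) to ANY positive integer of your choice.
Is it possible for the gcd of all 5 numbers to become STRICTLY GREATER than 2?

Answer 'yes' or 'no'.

Current gcd = 2
gcd of all OTHER numbers (without N[4]=6): gcd([28, 18, 20, 12]) = 2
The new gcd after any change is gcd(2, new_value).
This can be at most 2.
Since 2 = old gcd 2, the gcd can only stay the same or decrease.

Answer: no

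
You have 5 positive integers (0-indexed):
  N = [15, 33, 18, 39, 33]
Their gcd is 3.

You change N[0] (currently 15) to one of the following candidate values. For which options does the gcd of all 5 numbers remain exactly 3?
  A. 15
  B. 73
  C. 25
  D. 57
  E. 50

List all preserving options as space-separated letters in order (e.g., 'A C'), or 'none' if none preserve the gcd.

Answer: A D

Derivation:
Old gcd = 3; gcd of others (without N[0]) = 3
New gcd for candidate v: gcd(3, v). Preserves old gcd iff gcd(3, v) = 3.
  Option A: v=15, gcd(3,15)=3 -> preserves
  Option B: v=73, gcd(3,73)=1 -> changes
  Option C: v=25, gcd(3,25)=1 -> changes
  Option D: v=57, gcd(3,57)=3 -> preserves
  Option E: v=50, gcd(3,50)=1 -> changes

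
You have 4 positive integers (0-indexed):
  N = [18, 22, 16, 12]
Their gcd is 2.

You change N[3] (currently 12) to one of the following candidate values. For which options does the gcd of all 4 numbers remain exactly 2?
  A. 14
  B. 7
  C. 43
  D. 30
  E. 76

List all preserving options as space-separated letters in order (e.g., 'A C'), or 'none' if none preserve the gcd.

Old gcd = 2; gcd of others (without N[3]) = 2
New gcd for candidate v: gcd(2, v). Preserves old gcd iff gcd(2, v) = 2.
  Option A: v=14, gcd(2,14)=2 -> preserves
  Option B: v=7, gcd(2,7)=1 -> changes
  Option C: v=43, gcd(2,43)=1 -> changes
  Option D: v=30, gcd(2,30)=2 -> preserves
  Option E: v=76, gcd(2,76)=2 -> preserves

Answer: A D E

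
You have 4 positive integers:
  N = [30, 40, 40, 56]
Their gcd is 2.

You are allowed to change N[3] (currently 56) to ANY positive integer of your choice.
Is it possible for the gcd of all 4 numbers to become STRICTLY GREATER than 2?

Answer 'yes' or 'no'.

Answer: yes

Derivation:
Current gcd = 2
gcd of all OTHER numbers (without N[3]=56): gcd([30, 40, 40]) = 10
The new gcd after any change is gcd(10, new_value).
This can be at most 10.
Since 10 > old gcd 2, the gcd CAN increase (e.g., set N[3] = 10).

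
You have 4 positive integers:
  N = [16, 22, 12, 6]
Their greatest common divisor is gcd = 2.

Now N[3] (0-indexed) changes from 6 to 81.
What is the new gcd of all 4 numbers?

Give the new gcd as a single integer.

Numbers: [16, 22, 12, 6], gcd = 2
Change: index 3, 6 -> 81
gcd of the OTHER numbers (without index 3): gcd([16, 22, 12]) = 2
New gcd = gcd(g_others, new_val) = gcd(2, 81) = 1

Answer: 1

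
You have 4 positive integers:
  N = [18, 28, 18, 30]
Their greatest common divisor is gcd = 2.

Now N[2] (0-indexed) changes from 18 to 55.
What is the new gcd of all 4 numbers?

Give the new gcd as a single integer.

Answer: 1

Derivation:
Numbers: [18, 28, 18, 30], gcd = 2
Change: index 2, 18 -> 55
gcd of the OTHER numbers (without index 2): gcd([18, 28, 30]) = 2
New gcd = gcd(g_others, new_val) = gcd(2, 55) = 1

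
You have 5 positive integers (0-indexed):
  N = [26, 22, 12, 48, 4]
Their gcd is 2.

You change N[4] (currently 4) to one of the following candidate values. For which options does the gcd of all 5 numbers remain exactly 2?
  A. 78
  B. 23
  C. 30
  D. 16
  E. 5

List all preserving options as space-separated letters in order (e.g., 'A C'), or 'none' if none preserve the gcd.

Old gcd = 2; gcd of others (without N[4]) = 2
New gcd for candidate v: gcd(2, v). Preserves old gcd iff gcd(2, v) = 2.
  Option A: v=78, gcd(2,78)=2 -> preserves
  Option B: v=23, gcd(2,23)=1 -> changes
  Option C: v=30, gcd(2,30)=2 -> preserves
  Option D: v=16, gcd(2,16)=2 -> preserves
  Option E: v=5, gcd(2,5)=1 -> changes

Answer: A C D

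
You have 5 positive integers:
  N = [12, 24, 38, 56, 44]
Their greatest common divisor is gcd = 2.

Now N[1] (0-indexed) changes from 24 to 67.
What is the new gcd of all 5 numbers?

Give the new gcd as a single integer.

Numbers: [12, 24, 38, 56, 44], gcd = 2
Change: index 1, 24 -> 67
gcd of the OTHER numbers (without index 1): gcd([12, 38, 56, 44]) = 2
New gcd = gcd(g_others, new_val) = gcd(2, 67) = 1

Answer: 1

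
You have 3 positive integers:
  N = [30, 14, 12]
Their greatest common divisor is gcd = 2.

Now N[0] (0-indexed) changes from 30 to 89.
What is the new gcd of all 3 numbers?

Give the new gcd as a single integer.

Numbers: [30, 14, 12], gcd = 2
Change: index 0, 30 -> 89
gcd of the OTHER numbers (without index 0): gcd([14, 12]) = 2
New gcd = gcd(g_others, new_val) = gcd(2, 89) = 1

Answer: 1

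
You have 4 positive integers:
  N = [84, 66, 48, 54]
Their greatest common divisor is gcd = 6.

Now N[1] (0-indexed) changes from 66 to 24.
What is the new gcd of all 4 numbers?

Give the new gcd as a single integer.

Answer: 6

Derivation:
Numbers: [84, 66, 48, 54], gcd = 6
Change: index 1, 66 -> 24
gcd of the OTHER numbers (without index 1): gcd([84, 48, 54]) = 6
New gcd = gcd(g_others, new_val) = gcd(6, 24) = 6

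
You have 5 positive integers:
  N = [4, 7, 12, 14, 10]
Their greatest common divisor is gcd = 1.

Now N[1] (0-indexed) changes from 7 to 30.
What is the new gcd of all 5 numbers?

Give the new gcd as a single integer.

Numbers: [4, 7, 12, 14, 10], gcd = 1
Change: index 1, 7 -> 30
gcd of the OTHER numbers (without index 1): gcd([4, 12, 14, 10]) = 2
New gcd = gcd(g_others, new_val) = gcd(2, 30) = 2

Answer: 2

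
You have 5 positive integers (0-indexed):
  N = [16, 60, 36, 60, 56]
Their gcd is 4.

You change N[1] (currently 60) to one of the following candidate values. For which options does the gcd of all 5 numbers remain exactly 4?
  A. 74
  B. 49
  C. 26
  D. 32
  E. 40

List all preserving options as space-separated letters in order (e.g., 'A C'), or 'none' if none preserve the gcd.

Answer: D E

Derivation:
Old gcd = 4; gcd of others (without N[1]) = 4
New gcd for candidate v: gcd(4, v). Preserves old gcd iff gcd(4, v) = 4.
  Option A: v=74, gcd(4,74)=2 -> changes
  Option B: v=49, gcd(4,49)=1 -> changes
  Option C: v=26, gcd(4,26)=2 -> changes
  Option D: v=32, gcd(4,32)=4 -> preserves
  Option E: v=40, gcd(4,40)=4 -> preserves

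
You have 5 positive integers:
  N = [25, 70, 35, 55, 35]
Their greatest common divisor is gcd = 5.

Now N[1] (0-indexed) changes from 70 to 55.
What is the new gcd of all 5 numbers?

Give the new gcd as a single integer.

Numbers: [25, 70, 35, 55, 35], gcd = 5
Change: index 1, 70 -> 55
gcd of the OTHER numbers (without index 1): gcd([25, 35, 55, 35]) = 5
New gcd = gcd(g_others, new_val) = gcd(5, 55) = 5

Answer: 5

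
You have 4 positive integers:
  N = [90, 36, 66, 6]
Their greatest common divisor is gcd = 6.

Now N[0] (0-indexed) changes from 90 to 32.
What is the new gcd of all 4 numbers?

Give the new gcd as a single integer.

Numbers: [90, 36, 66, 6], gcd = 6
Change: index 0, 90 -> 32
gcd of the OTHER numbers (without index 0): gcd([36, 66, 6]) = 6
New gcd = gcd(g_others, new_val) = gcd(6, 32) = 2

Answer: 2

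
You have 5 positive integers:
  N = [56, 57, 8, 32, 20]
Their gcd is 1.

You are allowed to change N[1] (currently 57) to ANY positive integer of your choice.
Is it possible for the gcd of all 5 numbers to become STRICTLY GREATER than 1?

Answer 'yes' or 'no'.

Answer: yes

Derivation:
Current gcd = 1
gcd of all OTHER numbers (without N[1]=57): gcd([56, 8, 32, 20]) = 4
The new gcd after any change is gcd(4, new_value).
This can be at most 4.
Since 4 > old gcd 1, the gcd CAN increase (e.g., set N[1] = 4).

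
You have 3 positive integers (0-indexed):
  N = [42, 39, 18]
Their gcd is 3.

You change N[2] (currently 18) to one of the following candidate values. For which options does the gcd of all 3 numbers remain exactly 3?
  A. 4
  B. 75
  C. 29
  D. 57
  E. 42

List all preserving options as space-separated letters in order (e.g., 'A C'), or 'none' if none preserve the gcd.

Old gcd = 3; gcd of others (without N[2]) = 3
New gcd for candidate v: gcd(3, v). Preserves old gcd iff gcd(3, v) = 3.
  Option A: v=4, gcd(3,4)=1 -> changes
  Option B: v=75, gcd(3,75)=3 -> preserves
  Option C: v=29, gcd(3,29)=1 -> changes
  Option D: v=57, gcd(3,57)=3 -> preserves
  Option E: v=42, gcd(3,42)=3 -> preserves

Answer: B D E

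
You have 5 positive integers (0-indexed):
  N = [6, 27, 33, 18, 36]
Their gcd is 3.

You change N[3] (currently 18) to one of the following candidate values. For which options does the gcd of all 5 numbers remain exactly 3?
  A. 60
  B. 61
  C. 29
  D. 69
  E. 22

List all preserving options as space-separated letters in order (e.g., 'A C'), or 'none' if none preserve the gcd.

Answer: A D

Derivation:
Old gcd = 3; gcd of others (without N[3]) = 3
New gcd for candidate v: gcd(3, v). Preserves old gcd iff gcd(3, v) = 3.
  Option A: v=60, gcd(3,60)=3 -> preserves
  Option B: v=61, gcd(3,61)=1 -> changes
  Option C: v=29, gcd(3,29)=1 -> changes
  Option D: v=69, gcd(3,69)=3 -> preserves
  Option E: v=22, gcd(3,22)=1 -> changes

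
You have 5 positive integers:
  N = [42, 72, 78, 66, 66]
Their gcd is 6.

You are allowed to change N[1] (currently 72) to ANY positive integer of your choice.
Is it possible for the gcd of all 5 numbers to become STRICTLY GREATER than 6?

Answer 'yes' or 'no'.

Answer: no

Derivation:
Current gcd = 6
gcd of all OTHER numbers (without N[1]=72): gcd([42, 78, 66, 66]) = 6
The new gcd after any change is gcd(6, new_value).
This can be at most 6.
Since 6 = old gcd 6, the gcd can only stay the same or decrease.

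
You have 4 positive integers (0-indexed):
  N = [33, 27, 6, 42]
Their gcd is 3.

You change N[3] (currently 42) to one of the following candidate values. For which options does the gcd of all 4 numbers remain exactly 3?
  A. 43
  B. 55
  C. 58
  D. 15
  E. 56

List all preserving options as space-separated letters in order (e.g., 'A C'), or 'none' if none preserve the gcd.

Old gcd = 3; gcd of others (without N[3]) = 3
New gcd for candidate v: gcd(3, v). Preserves old gcd iff gcd(3, v) = 3.
  Option A: v=43, gcd(3,43)=1 -> changes
  Option B: v=55, gcd(3,55)=1 -> changes
  Option C: v=58, gcd(3,58)=1 -> changes
  Option D: v=15, gcd(3,15)=3 -> preserves
  Option E: v=56, gcd(3,56)=1 -> changes

Answer: D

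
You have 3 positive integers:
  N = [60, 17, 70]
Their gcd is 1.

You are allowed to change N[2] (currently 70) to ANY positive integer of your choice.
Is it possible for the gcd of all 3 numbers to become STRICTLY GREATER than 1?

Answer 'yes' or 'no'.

Current gcd = 1
gcd of all OTHER numbers (without N[2]=70): gcd([60, 17]) = 1
The new gcd after any change is gcd(1, new_value).
This can be at most 1.
Since 1 = old gcd 1, the gcd can only stay the same or decrease.

Answer: no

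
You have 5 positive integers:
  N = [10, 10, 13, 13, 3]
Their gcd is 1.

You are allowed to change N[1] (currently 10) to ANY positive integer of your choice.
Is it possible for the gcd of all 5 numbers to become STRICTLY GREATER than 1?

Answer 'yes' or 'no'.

Current gcd = 1
gcd of all OTHER numbers (without N[1]=10): gcd([10, 13, 13, 3]) = 1
The new gcd after any change is gcd(1, new_value).
This can be at most 1.
Since 1 = old gcd 1, the gcd can only stay the same or decrease.

Answer: no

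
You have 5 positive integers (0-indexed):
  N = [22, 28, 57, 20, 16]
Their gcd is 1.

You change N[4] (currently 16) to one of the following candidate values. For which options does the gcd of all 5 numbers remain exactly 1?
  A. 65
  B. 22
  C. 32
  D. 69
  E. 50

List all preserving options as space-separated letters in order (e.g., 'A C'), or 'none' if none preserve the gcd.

Old gcd = 1; gcd of others (without N[4]) = 1
New gcd for candidate v: gcd(1, v). Preserves old gcd iff gcd(1, v) = 1.
  Option A: v=65, gcd(1,65)=1 -> preserves
  Option B: v=22, gcd(1,22)=1 -> preserves
  Option C: v=32, gcd(1,32)=1 -> preserves
  Option D: v=69, gcd(1,69)=1 -> preserves
  Option E: v=50, gcd(1,50)=1 -> preserves

Answer: A B C D E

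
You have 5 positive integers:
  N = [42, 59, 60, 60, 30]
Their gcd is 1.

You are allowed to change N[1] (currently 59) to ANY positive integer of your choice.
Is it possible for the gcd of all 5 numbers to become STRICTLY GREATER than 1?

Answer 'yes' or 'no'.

Current gcd = 1
gcd of all OTHER numbers (without N[1]=59): gcd([42, 60, 60, 30]) = 6
The new gcd after any change is gcd(6, new_value).
This can be at most 6.
Since 6 > old gcd 1, the gcd CAN increase (e.g., set N[1] = 6).

Answer: yes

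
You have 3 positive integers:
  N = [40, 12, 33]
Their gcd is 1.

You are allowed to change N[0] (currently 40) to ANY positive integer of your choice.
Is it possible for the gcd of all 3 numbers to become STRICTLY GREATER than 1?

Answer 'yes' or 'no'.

Answer: yes

Derivation:
Current gcd = 1
gcd of all OTHER numbers (without N[0]=40): gcd([12, 33]) = 3
The new gcd after any change is gcd(3, new_value).
This can be at most 3.
Since 3 > old gcd 1, the gcd CAN increase (e.g., set N[0] = 3).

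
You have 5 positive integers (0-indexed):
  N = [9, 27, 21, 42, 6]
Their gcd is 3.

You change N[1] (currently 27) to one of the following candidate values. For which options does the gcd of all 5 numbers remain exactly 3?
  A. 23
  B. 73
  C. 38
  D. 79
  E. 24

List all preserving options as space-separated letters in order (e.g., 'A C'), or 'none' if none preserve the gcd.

Old gcd = 3; gcd of others (without N[1]) = 3
New gcd for candidate v: gcd(3, v). Preserves old gcd iff gcd(3, v) = 3.
  Option A: v=23, gcd(3,23)=1 -> changes
  Option B: v=73, gcd(3,73)=1 -> changes
  Option C: v=38, gcd(3,38)=1 -> changes
  Option D: v=79, gcd(3,79)=1 -> changes
  Option E: v=24, gcd(3,24)=3 -> preserves

Answer: E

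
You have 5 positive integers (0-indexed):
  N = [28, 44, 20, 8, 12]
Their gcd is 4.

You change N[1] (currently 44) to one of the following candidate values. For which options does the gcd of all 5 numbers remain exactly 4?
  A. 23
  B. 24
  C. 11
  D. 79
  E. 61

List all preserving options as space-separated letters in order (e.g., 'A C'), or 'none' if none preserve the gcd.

Answer: B

Derivation:
Old gcd = 4; gcd of others (without N[1]) = 4
New gcd for candidate v: gcd(4, v). Preserves old gcd iff gcd(4, v) = 4.
  Option A: v=23, gcd(4,23)=1 -> changes
  Option B: v=24, gcd(4,24)=4 -> preserves
  Option C: v=11, gcd(4,11)=1 -> changes
  Option D: v=79, gcd(4,79)=1 -> changes
  Option E: v=61, gcd(4,61)=1 -> changes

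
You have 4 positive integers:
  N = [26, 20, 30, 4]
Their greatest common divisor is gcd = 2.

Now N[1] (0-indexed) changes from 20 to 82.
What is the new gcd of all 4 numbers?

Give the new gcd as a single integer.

Answer: 2

Derivation:
Numbers: [26, 20, 30, 4], gcd = 2
Change: index 1, 20 -> 82
gcd of the OTHER numbers (without index 1): gcd([26, 30, 4]) = 2
New gcd = gcd(g_others, new_val) = gcd(2, 82) = 2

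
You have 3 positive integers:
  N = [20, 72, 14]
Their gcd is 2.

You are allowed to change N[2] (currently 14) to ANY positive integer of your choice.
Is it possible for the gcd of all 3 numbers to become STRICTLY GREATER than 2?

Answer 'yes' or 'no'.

Current gcd = 2
gcd of all OTHER numbers (without N[2]=14): gcd([20, 72]) = 4
The new gcd after any change is gcd(4, new_value).
This can be at most 4.
Since 4 > old gcd 2, the gcd CAN increase (e.g., set N[2] = 4).

Answer: yes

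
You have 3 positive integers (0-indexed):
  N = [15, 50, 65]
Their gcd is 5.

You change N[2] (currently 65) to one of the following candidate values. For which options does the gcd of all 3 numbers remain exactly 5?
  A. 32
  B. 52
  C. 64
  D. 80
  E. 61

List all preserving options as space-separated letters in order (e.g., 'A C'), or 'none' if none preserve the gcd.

Old gcd = 5; gcd of others (without N[2]) = 5
New gcd for candidate v: gcd(5, v). Preserves old gcd iff gcd(5, v) = 5.
  Option A: v=32, gcd(5,32)=1 -> changes
  Option B: v=52, gcd(5,52)=1 -> changes
  Option C: v=64, gcd(5,64)=1 -> changes
  Option D: v=80, gcd(5,80)=5 -> preserves
  Option E: v=61, gcd(5,61)=1 -> changes

Answer: D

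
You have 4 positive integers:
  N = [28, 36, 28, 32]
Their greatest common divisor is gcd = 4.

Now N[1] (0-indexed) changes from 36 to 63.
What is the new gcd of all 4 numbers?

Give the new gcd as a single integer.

Numbers: [28, 36, 28, 32], gcd = 4
Change: index 1, 36 -> 63
gcd of the OTHER numbers (without index 1): gcd([28, 28, 32]) = 4
New gcd = gcd(g_others, new_val) = gcd(4, 63) = 1

Answer: 1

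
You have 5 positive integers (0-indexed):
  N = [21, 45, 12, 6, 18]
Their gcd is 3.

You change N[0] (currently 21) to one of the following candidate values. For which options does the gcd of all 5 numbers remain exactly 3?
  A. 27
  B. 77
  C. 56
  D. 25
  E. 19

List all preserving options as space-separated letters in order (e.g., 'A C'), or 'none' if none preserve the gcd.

Answer: A

Derivation:
Old gcd = 3; gcd of others (without N[0]) = 3
New gcd for candidate v: gcd(3, v). Preserves old gcd iff gcd(3, v) = 3.
  Option A: v=27, gcd(3,27)=3 -> preserves
  Option B: v=77, gcd(3,77)=1 -> changes
  Option C: v=56, gcd(3,56)=1 -> changes
  Option D: v=25, gcd(3,25)=1 -> changes
  Option E: v=19, gcd(3,19)=1 -> changes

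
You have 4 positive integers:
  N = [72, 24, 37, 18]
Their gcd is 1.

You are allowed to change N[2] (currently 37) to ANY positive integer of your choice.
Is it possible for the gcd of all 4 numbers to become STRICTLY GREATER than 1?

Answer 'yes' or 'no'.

Answer: yes

Derivation:
Current gcd = 1
gcd of all OTHER numbers (without N[2]=37): gcd([72, 24, 18]) = 6
The new gcd after any change is gcd(6, new_value).
This can be at most 6.
Since 6 > old gcd 1, the gcd CAN increase (e.g., set N[2] = 6).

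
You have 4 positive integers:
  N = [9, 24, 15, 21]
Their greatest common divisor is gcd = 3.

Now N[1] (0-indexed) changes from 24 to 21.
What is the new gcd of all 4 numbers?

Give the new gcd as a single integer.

Answer: 3

Derivation:
Numbers: [9, 24, 15, 21], gcd = 3
Change: index 1, 24 -> 21
gcd of the OTHER numbers (without index 1): gcd([9, 15, 21]) = 3
New gcd = gcd(g_others, new_val) = gcd(3, 21) = 3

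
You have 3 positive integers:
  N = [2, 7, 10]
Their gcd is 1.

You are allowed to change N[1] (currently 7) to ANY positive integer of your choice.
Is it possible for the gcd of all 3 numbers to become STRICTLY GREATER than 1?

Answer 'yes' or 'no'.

Current gcd = 1
gcd of all OTHER numbers (without N[1]=7): gcd([2, 10]) = 2
The new gcd after any change is gcd(2, new_value).
This can be at most 2.
Since 2 > old gcd 1, the gcd CAN increase (e.g., set N[1] = 2).

Answer: yes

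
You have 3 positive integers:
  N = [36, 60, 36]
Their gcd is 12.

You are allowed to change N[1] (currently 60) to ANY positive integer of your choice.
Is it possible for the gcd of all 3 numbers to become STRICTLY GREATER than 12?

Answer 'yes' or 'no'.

Answer: yes

Derivation:
Current gcd = 12
gcd of all OTHER numbers (without N[1]=60): gcd([36, 36]) = 36
The new gcd after any change is gcd(36, new_value).
This can be at most 36.
Since 36 > old gcd 12, the gcd CAN increase (e.g., set N[1] = 36).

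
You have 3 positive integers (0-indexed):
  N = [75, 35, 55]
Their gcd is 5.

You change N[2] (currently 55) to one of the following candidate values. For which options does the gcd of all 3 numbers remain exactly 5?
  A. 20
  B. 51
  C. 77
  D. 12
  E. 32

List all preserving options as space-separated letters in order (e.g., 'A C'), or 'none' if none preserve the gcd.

Old gcd = 5; gcd of others (without N[2]) = 5
New gcd for candidate v: gcd(5, v). Preserves old gcd iff gcd(5, v) = 5.
  Option A: v=20, gcd(5,20)=5 -> preserves
  Option B: v=51, gcd(5,51)=1 -> changes
  Option C: v=77, gcd(5,77)=1 -> changes
  Option D: v=12, gcd(5,12)=1 -> changes
  Option E: v=32, gcd(5,32)=1 -> changes

Answer: A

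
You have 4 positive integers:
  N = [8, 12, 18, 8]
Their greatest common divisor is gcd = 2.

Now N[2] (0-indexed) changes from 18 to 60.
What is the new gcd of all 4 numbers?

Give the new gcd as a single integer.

Numbers: [8, 12, 18, 8], gcd = 2
Change: index 2, 18 -> 60
gcd of the OTHER numbers (without index 2): gcd([8, 12, 8]) = 4
New gcd = gcd(g_others, new_val) = gcd(4, 60) = 4

Answer: 4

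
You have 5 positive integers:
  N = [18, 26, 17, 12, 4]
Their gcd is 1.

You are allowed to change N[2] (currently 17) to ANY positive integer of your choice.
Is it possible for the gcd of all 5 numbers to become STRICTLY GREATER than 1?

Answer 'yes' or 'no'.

Answer: yes

Derivation:
Current gcd = 1
gcd of all OTHER numbers (without N[2]=17): gcd([18, 26, 12, 4]) = 2
The new gcd after any change is gcd(2, new_value).
This can be at most 2.
Since 2 > old gcd 1, the gcd CAN increase (e.g., set N[2] = 2).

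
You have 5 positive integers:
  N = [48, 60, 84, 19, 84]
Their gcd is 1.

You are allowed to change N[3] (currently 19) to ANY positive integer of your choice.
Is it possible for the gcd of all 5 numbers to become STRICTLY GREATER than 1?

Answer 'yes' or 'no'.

Answer: yes

Derivation:
Current gcd = 1
gcd of all OTHER numbers (without N[3]=19): gcd([48, 60, 84, 84]) = 12
The new gcd after any change is gcd(12, new_value).
This can be at most 12.
Since 12 > old gcd 1, the gcd CAN increase (e.g., set N[3] = 12).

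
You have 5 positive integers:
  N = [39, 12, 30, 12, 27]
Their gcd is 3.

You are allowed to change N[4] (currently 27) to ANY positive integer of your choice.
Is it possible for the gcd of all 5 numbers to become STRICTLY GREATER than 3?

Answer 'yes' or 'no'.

Current gcd = 3
gcd of all OTHER numbers (without N[4]=27): gcd([39, 12, 30, 12]) = 3
The new gcd after any change is gcd(3, new_value).
This can be at most 3.
Since 3 = old gcd 3, the gcd can only stay the same or decrease.

Answer: no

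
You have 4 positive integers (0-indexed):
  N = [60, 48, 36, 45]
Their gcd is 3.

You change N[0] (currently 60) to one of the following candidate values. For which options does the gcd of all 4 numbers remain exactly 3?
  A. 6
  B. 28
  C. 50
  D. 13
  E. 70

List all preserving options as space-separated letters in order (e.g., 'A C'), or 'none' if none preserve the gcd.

Answer: A

Derivation:
Old gcd = 3; gcd of others (without N[0]) = 3
New gcd for candidate v: gcd(3, v). Preserves old gcd iff gcd(3, v) = 3.
  Option A: v=6, gcd(3,6)=3 -> preserves
  Option B: v=28, gcd(3,28)=1 -> changes
  Option C: v=50, gcd(3,50)=1 -> changes
  Option D: v=13, gcd(3,13)=1 -> changes
  Option E: v=70, gcd(3,70)=1 -> changes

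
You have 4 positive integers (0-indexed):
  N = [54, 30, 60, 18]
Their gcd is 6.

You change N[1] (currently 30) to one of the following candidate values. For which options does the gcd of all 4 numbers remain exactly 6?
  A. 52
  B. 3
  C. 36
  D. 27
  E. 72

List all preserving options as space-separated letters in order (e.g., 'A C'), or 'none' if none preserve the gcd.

Answer: C E

Derivation:
Old gcd = 6; gcd of others (without N[1]) = 6
New gcd for candidate v: gcd(6, v). Preserves old gcd iff gcd(6, v) = 6.
  Option A: v=52, gcd(6,52)=2 -> changes
  Option B: v=3, gcd(6,3)=3 -> changes
  Option C: v=36, gcd(6,36)=6 -> preserves
  Option D: v=27, gcd(6,27)=3 -> changes
  Option E: v=72, gcd(6,72)=6 -> preserves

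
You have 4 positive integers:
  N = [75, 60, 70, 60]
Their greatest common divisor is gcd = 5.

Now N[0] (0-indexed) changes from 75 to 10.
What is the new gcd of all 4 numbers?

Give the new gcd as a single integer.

Numbers: [75, 60, 70, 60], gcd = 5
Change: index 0, 75 -> 10
gcd of the OTHER numbers (without index 0): gcd([60, 70, 60]) = 10
New gcd = gcd(g_others, new_val) = gcd(10, 10) = 10

Answer: 10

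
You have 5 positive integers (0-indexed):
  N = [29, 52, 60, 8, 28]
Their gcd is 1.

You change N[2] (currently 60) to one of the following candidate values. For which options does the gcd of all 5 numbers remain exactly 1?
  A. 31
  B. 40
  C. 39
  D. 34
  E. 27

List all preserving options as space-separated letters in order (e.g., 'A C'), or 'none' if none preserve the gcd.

Old gcd = 1; gcd of others (without N[2]) = 1
New gcd for candidate v: gcd(1, v). Preserves old gcd iff gcd(1, v) = 1.
  Option A: v=31, gcd(1,31)=1 -> preserves
  Option B: v=40, gcd(1,40)=1 -> preserves
  Option C: v=39, gcd(1,39)=1 -> preserves
  Option D: v=34, gcd(1,34)=1 -> preserves
  Option E: v=27, gcd(1,27)=1 -> preserves

Answer: A B C D E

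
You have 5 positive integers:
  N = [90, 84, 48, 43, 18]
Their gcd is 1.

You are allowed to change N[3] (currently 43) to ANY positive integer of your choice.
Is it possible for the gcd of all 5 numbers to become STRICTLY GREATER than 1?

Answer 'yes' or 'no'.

Current gcd = 1
gcd of all OTHER numbers (without N[3]=43): gcd([90, 84, 48, 18]) = 6
The new gcd after any change is gcd(6, new_value).
This can be at most 6.
Since 6 > old gcd 1, the gcd CAN increase (e.g., set N[3] = 6).

Answer: yes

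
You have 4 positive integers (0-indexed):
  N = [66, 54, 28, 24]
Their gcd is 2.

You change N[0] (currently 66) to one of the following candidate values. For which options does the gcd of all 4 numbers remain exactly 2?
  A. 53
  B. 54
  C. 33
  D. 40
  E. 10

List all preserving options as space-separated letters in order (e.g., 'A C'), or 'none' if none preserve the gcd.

Old gcd = 2; gcd of others (without N[0]) = 2
New gcd for candidate v: gcd(2, v). Preserves old gcd iff gcd(2, v) = 2.
  Option A: v=53, gcd(2,53)=1 -> changes
  Option B: v=54, gcd(2,54)=2 -> preserves
  Option C: v=33, gcd(2,33)=1 -> changes
  Option D: v=40, gcd(2,40)=2 -> preserves
  Option E: v=10, gcd(2,10)=2 -> preserves

Answer: B D E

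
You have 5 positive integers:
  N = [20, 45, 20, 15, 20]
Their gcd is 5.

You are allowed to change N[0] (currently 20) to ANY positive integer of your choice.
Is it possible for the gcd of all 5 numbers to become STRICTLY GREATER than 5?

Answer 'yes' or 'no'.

Answer: no

Derivation:
Current gcd = 5
gcd of all OTHER numbers (without N[0]=20): gcd([45, 20, 15, 20]) = 5
The new gcd after any change is gcd(5, new_value).
This can be at most 5.
Since 5 = old gcd 5, the gcd can only stay the same or decrease.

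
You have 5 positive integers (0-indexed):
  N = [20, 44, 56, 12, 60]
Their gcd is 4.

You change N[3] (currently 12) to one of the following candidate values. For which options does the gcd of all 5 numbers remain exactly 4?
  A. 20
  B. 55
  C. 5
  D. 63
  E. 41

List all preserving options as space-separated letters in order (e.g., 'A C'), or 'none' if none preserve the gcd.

Old gcd = 4; gcd of others (without N[3]) = 4
New gcd for candidate v: gcd(4, v). Preserves old gcd iff gcd(4, v) = 4.
  Option A: v=20, gcd(4,20)=4 -> preserves
  Option B: v=55, gcd(4,55)=1 -> changes
  Option C: v=5, gcd(4,5)=1 -> changes
  Option D: v=63, gcd(4,63)=1 -> changes
  Option E: v=41, gcd(4,41)=1 -> changes

Answer: A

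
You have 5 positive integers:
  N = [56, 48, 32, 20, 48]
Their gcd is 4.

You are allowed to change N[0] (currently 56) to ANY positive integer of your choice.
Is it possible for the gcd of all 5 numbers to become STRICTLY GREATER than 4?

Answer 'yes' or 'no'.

Current gcd = 4
gcd of all OTHER numbers (without N[0]=56): gcd([48, 32, 20, 48]) = 4
The new gcd after any change is gcd(4, new_value).
This can be at most 4.
Since 4 = old gcd 4, the gcd can only stay the same or decrease.

Answer: no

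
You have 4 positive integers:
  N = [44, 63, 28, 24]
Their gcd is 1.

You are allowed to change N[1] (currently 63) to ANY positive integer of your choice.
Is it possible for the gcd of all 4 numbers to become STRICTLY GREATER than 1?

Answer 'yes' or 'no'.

Current gcd = 1
gcd of all OTHER numbers (without N[1]=63): gcd([44, 28, 24]) = 4
The new gcd after any change is gcd(4, new_value).
This can be at most 4.
Since 4 > old gcd 1, the gcd CAN increase (e.g., set N[1] = 4).

Answer: yes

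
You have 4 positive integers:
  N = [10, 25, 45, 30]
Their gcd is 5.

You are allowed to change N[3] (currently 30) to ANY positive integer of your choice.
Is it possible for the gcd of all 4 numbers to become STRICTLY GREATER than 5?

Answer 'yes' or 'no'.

Current gcd = 5
gcd of all OTHER numbers (without N[3]=30): gcd([10, 25, 45]) = 5
The new gcd after any change is gcd(5, new_value).
This can be at most 5.
Since 5 = old gcd 5, the gcd can only stay the same or decrease.

Answer: no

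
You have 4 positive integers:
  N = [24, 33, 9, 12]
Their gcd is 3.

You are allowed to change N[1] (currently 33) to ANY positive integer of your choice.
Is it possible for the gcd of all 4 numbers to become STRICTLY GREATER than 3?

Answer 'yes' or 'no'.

Current gcd = 3
gcd of all OTHER numbers (without N[1]=33): gcd([24, 9, 12]) = 3
The new gcd after any change is gcd(3, new_value).
This can be at most 3.
Since 3 = old gcd 3, the gcd can only stay the same or decrease.

Answer: no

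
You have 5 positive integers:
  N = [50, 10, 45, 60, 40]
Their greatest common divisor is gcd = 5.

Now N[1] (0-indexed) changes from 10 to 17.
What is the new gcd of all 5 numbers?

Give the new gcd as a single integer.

Answer: 1

Derivation:
Numbers: [50, 10, 45, 60, 40], gcd = 5
Change: index 1, 10 -> 17
gcd of the OTHER numbers (without index 1): gcd([50, 45, 60, 40]) = 5
New gcd = gcd(g_others, new_val) = gcd(5, 17) = 1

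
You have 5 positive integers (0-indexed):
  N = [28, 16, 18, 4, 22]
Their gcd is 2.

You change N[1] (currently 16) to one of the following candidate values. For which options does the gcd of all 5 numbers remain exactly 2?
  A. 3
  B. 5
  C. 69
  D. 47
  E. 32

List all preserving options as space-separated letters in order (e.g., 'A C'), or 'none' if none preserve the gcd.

Old gcd = 2; gcd of others (without N[1]) = 2
New gcd for candidate v: gcd(2, v). Preserves old gcd iff gcd(2, v) = 2.
  Option A: v=3, gcd(2,3)=1 -> changes
  Option B: v=5, gcd(2,5)=1 -> changes
  Option C: v=69, gcd(2,69)=1 -> changes
  Option D: v=47, gcd(2,47)=1 -> changes
  Option E: v=32, gcd(2,32)=2 -> preserves

Answer: E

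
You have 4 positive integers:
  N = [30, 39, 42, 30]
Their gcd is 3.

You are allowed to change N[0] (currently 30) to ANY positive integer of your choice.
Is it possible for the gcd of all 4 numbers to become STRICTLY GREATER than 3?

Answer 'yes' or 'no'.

Answer: no

Derivation:
Current gcd = 3
gcd of all OTHER numbers (without N[0]=30): gcd([39, 42, 30]) = 3
The new gcd after any change is gcd(3, new_value).
This can be at most 3.
Since 3 = old gcd 3, the gcd can only stay the same or decrease.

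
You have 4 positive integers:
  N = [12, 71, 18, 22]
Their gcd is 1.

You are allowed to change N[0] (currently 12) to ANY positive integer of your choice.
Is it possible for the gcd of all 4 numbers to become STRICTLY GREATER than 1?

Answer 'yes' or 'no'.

Current gcd = 1
gcd of all OTHER numbers (without N[0]=12): gcd([71, 18, 22]) = 1
The new gcd after any change is gcd(1, new_value).
This can be at most 1.
Since 1 = old gcd 1, the gcd can only stay the same or decrease.

Answer: no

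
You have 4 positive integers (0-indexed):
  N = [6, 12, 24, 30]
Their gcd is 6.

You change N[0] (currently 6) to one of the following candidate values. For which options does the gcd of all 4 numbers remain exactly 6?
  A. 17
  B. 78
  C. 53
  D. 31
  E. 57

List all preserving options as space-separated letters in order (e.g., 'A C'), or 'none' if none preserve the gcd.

Old gcd = 6; gcd of others (without N[0]) = 6
New gcd for candidate v: gcd(6, v). Preserves old gcd iff gcd(6, v) = 6.
  Option A: v=17, gcd(6,17)=1 -> changes
  Option B: v=78, gcd(6,78)=6 -> preserves
  Option C: v=53, gcd(6,53)=1 -> changes
  Option D: v=31, gcd(6,31)=1 -> changes
  Option E: v=57, gcd(6,57)=3 -> changes

Answer: B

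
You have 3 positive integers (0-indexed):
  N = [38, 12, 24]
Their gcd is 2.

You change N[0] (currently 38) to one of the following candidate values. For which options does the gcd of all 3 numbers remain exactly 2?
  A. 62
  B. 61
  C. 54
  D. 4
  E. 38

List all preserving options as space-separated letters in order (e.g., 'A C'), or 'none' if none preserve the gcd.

Old gcd = 2; gcd of others (without N[0]) = 12
New gcd for candidate v: gcd(12, v). Preserves old gcd iff gcd(12, v) = 2.
  Option A: v=62, gcd(12,62)=2 -> preserves
  Option B: v=61, gcd(12,61)=1 -> changes
  Option C: v=54, gcd(12,54)=6 -> changes
  Option D: v=4, gcd(12,4)=4 -> changes
  Option E: v=38, gcd(12,38)=2 -> preserves

Answer: A E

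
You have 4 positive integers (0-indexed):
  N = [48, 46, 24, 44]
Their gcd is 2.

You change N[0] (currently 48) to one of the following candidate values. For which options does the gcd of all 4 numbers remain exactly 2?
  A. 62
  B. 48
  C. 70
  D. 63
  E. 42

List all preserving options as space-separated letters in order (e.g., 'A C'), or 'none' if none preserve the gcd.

Answer: A B C E

Derivation:
Old gcd = 2; gcd of others (without N[0]) = 2
New gcd for candidate v: gcd(2, v). Preserves old gcd iff gcd(2, v) = 2.
  Option A: v=62, gcd(2,62)=2 -> preserves
  Option B: v=48, gcd(2,48)=2 -> preserves
  Option C: v=70, gcd(2,70)=2 -> preserves
  Option D: v=63, gcd(2,63)=1 -> changes
  Option E: v=42, gcd(2,42)=2 -> preserves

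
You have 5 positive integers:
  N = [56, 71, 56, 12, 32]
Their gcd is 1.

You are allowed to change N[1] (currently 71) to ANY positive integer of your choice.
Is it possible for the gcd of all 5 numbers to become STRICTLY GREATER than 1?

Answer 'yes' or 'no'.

Answer: yes

Derivation:
Current gcd = 1
gcd of all OTHER numbers (without N[1]=71): gcd([56, 56, 12, 32]) = 4
The new gcd after any change is gcd(4, new_value).
This can be at most 4.
Since 4 > old gcd 1, the gcd CAN increase (e.g., set N[1] = 4).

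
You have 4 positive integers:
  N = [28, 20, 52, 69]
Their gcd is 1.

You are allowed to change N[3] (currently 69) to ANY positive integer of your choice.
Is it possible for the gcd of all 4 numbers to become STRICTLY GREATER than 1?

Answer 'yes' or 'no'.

Current gcd = 1
gcd of all OTHER numbers (without N[3]=69): gcd([28, 20, 52]) = 4
The new gcd after any change is gcd(4, new_value).
This can be at most 4.
Since 4 > old gcd 1, the gcd CAN increase (e.g., set N[3] = 4).

Answer: yes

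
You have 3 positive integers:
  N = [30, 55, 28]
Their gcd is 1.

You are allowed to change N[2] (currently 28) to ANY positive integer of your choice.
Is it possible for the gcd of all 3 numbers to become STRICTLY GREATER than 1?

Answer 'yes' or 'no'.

Current gcd = 1
gcd of all OTHER numbers (without N[2]=28): gcd([30, 55]) = 5
The new gcd after any change is gcd(5, new_value).
This can be at most 5.
Since 5 > old gcd 1, the gcd CAN increase (e.g., set N[2] = 5).

Answer: yes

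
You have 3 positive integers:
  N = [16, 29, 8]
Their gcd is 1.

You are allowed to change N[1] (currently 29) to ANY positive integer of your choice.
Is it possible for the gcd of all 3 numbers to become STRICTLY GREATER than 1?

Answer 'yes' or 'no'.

Answer: yes

Derivation:
Current gcd = 1
gcd of all OTHER numbers (without N[1]=29): gcd([16, 8]) = 8
The new gcd after any change is gcd(8, new_value).
This can be at most 8.
Since 8 > old gcd 1, the gcd CAN increase (e.g., set N[1] = 8).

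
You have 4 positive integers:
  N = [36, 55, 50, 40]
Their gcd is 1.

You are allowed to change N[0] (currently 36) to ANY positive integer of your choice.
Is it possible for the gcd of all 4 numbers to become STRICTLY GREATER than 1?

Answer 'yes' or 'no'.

Answer: yes

Derivation:
Current gcd = 1
gcd of all OTHER numbers (without N[0]=36): gcd([55, 50, 40]) = 5
The new gcd after any change is gcd(5, new_value).
This can be at most 5.
Since 5 > old gcd 1, the gcd CAN increase (e.g., set N[0] = 5).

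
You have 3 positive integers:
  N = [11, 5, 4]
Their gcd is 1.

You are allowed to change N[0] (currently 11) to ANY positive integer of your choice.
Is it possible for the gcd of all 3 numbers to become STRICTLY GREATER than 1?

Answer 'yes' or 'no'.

Answer: no

Derivation:
Current gcd = 1
gcd of all OTHER numbers (without N[0]=11): gcd([5, 4]) = 1
The new gcd after any change is gcd(1, new_value).
This can be at most 1.
Since 1 = old gcd 1, the gcd can only stay the same or decrease.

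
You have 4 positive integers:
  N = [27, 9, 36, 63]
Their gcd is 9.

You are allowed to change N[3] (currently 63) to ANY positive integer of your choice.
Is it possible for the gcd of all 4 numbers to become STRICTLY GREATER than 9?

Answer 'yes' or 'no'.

Current gcd = 9
gcd of all OTHER numbers (without N[3]=63): gcd([27, 9, 36]) = 9
The new gcd after any change is gcd(9, new_value).
This can be at most 9.
Since 9 = old gcd 9, the gcd can only stay the same or decrease.

Answer: no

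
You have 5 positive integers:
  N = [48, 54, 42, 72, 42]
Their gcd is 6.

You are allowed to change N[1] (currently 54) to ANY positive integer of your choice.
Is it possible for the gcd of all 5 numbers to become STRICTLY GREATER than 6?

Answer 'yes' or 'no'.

Answer: no

Derivation:
Current gcd = 6
gcd of all OTHER numbers (without N[1]=54): gcd([48, 42, 72, 42]) = 6
The new gcd after any change is gcd(6, new_value).
This can be at most 6.
Since 6 = old gcd 6, the gcd can only stay the same or decrease.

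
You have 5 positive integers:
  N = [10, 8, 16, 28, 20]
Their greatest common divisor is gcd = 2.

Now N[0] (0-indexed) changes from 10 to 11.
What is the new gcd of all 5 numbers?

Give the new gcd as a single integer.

Answer: 1

Derivation:
Numbers: [10, 8, 16, 28, 20], gcd = 2
Change: index 0, 10 -> 11
gcd of the OTHER numbers (without index 0): gcd([8, 16, 28, 20]) = 4
New gcd = gcd(g_others, new_val) = gcd(4, 11) = 1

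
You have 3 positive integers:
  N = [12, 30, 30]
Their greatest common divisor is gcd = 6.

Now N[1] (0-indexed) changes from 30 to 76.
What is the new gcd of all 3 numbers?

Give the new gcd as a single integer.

Numbers: [12, 30, 30], gcd = 6
Change: index 1, 30 -> 76
gcd of the OTHER numbers (without index 1): gcd([12, 30]) = 6
New gcd = gcd(g_others, new_val) = gcd(6, 76) = 2

Answer: 2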